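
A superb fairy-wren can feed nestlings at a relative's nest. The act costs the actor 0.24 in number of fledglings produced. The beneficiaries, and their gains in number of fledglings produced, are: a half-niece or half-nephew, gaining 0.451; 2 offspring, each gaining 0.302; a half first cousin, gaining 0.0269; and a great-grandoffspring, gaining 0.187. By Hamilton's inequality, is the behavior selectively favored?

Yes

Hamilton's rule: the trait is favored when the sum of r·B over every recipient exceeds the actor's cost C.
r to a half-niece or half-nephew = 1/8 (half-aunt/uncle↔niece/nephew: one path of length 3: r = (1/2)^3 = 1/8).
r to an offspring = 1/2 (one parent–offspring link: r = (1/2)^1 = 1/2).
r to a half first cousin = 0.0625 (half first cousins share one grandparent — one path of length 4: r = (1/2)^4 = 1/16).
r to a great-grandoffspring = 1/8 (three parent–offspring links: r = (1/2)^3 = 1/8).
Summing one r·B term per recipient: 1·0.125·0.451 + 2·0.5·0.302 + 1·0.0625·0.0269 + 1·0.125·0.187 = 0.38343125.
0.38343125 > 0.24: the indirect benefit exceeds the cost.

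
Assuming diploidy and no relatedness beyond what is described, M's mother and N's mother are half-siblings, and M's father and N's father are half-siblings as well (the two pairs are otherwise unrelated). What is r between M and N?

With two independent routes of shared ancestry, r is the sum of the two contributions.
M and N are related in two ways: half first cousins through their mothers (r = 1/16) and half first cousins through their fathers (r = 1/16).
r = 1/16 + 1/16 = 1/8 = 0.125.

0.125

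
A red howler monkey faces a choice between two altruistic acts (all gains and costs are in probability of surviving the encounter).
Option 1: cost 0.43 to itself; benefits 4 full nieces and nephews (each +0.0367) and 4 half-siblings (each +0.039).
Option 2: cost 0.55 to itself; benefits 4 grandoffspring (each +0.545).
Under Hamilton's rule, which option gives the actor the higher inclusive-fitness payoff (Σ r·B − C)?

Option 2

Option 1: r to a full niece or nephew = 0.25.
Option 1: r to a half-sibling = 0.25.
Option 1: Σ r·B − C = (4·0.25·0.0367 + 4·0.25·0.039) − 0.43 = -0.3543.
Option 2: r to a grandoffspring = 0.25.
Option 2: Σ r·B − C = (4·0.25·0.545) − 0.55 = -0.005.
Option 2 has the higher net inclusive-fitness payoff.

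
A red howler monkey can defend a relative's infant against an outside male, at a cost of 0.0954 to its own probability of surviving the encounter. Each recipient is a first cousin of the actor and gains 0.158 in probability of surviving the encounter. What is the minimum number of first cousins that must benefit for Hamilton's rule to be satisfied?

r to a first cousin = 1/8 (first cousins share one grandparent pair — two paths of length 4: r = 2·(1/2)^4 = 1/8).
Hamilton's rule: n·r·B > C  ⇒  n > C/(r·B) = 0.0954/(0.125·0.158) = 4.83.
The smallest integer exceeding 4.83 is 5.

5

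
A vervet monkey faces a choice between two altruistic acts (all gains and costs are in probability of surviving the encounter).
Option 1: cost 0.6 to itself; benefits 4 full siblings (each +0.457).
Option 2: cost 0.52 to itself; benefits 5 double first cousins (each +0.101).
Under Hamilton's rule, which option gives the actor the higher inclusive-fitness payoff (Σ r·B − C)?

Option 1

Option 1: r to a full sibling = 0.5.
Option 1: Σ r·B − C = (4·0.5·0.457) − 0.6 = 0.314.
Option 2: r to a double first cousin = 0.25.
Option 2: Σ r·B − C = (5·0.25·0.101) − 0.52 = -0.39375.
Option 1 has the higher net inclusive-fitness payoff.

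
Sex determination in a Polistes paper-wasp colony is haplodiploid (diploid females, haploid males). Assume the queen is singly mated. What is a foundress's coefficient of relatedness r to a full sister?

0.75

Haplodiploid full sisters inherit their father's entire haploid genome identically (contributing 1/2) and on average half of their mother's contribution (1/2 · 1/2 = 1/4); r = 1/2 + 1/4 = 3/4.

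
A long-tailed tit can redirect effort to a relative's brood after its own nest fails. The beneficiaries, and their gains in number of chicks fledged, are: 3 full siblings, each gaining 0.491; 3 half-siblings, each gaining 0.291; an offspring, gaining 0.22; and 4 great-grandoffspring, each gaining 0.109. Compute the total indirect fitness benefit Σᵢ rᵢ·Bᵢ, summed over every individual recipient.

r to a full sibling = 0.5 (full sibs share both parents — two paths of length 2: r = 2·(1/2)^2 = 1/2).
r to a half-sibling = 0.25 (half-sibs share one parent — one path of length 2: r = (1/2)^2 = 1/4).
r to an offspring = 1/2 (one parent–offspring link: r = (1/2)^1 = 1/2).
r to a great-grandoffspring = 0.125 (three parent–offspring links: r = (1/2)^3 = 1/8).
Summing one r·B term per recipient: 3·0.5·0.491 + 3·0.25·0.291 + 1·0.5·0.22 + 4·0.125·0.109 = 1.11925.

1.11925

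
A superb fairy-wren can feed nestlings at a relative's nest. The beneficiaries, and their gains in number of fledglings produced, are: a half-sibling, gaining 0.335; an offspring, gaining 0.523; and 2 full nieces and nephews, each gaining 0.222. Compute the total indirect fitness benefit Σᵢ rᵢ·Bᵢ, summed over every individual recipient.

r to a half-sibling = 0.25 (half-sibs share one parent — one path of length 2: r = (1/2)^2 = 1/4).
r to an offspring = 1/2 (one parent–offspring link: r = (1/2)^1 = 1/2).
r to a full niece or nephew = 0.25 (full aunt/uncle↔niece/nephew: two paths of length 3 through the shared grandparent pair: r = 2·(1/2)^3 = 1/4).
Summing one r·B term per recipient: 1·0.25·0.335 + 1·0.5·0.523 + 2·0.25·0.222 = 0.45625.

0.45625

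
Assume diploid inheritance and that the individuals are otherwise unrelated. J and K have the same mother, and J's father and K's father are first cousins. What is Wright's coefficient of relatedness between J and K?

0.28125

With two independent routes of shared ancestry, r is the sum of the two contributions.
J and K are related in two ways: half-sibs through their shared mother (r = 1/4) and second cousins through their fathers (r = 1/32).
r = 1/4 + 1/32 = 9/32 = 0.28125.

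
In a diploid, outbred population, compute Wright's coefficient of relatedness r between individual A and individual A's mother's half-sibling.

Each parent–offspring link contributes a factor of 1/2, and independent paths through distinct common ancestors add.
Half-aunt/uncle↔niece/nephew: one path of length 3: r = (1/2)^3 = 1/8.

0.125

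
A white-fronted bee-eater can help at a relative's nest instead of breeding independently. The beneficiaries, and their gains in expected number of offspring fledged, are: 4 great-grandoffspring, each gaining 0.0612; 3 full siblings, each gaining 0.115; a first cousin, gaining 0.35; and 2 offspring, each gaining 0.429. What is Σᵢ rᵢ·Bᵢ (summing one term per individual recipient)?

0.67585

r to a great-grandoffspring = 0.125 (three parent–offspring links: r = (1/2)^3 = 1/8).
r to a full sibling = 1/2 (full sibs share both parents — two paths of length 2: r = 2·(1/2)^2 = 1/2).
r to a first cousin = 0.125 (first cousins share one grandparent pair — two paths of length 4: r = 2·(1/2)^4 = 1/8).
r to an offspring = 0.5 (one parent–offspring link: r = (1/2)^1 = 1/2).
Summing one r·B term per recipient: 4·0.125·0.0612 + 3·0.5·0.115 + 1·0.125·0.35 + 2·0.5·0.429 = 0.67585.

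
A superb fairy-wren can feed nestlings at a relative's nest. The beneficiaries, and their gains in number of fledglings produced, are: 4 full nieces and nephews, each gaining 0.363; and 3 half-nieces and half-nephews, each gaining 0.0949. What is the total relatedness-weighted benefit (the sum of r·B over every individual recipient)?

r to a full niece or nephew = 0.25 (full aunt/uncle↔niece/nephew: two paths of length 3 through the shared grandparent pair: r = 2·(1/2)^3 = 1/4).
r to a half-niece or half-nephew = 1/8 (half-aunt/uncle↔niece/nephew: one path of length 3: r = (1/2)^3 = 1/8).
Summing one r·B term per recipient: 4·0.25·0.363 + 3·0.125·0.0949 = 0.3985875.

0.3985875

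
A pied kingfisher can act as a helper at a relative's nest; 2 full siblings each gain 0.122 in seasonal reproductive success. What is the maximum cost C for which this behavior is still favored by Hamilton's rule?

r to a full sibling = 1/2 (full sibs share both parents — two paths of length 2: r = 2·(1/2)^2 = 1/2).
Hamilton's rule: n·r·B > C, so the trait is favored while C < n·r·B = 2·0.5·0.122 = 0.122.

0.122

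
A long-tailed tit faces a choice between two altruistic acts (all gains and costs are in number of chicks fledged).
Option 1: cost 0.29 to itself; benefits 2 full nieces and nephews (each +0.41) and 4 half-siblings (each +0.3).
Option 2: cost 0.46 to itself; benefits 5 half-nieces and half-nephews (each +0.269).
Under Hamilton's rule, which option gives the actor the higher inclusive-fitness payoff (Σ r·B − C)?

Option 1: r to a full niece or nephew = 0.25.
Option 1: r to a half-sibling = 0.25.
Option 1: Σ r·B − C = (2·0.25·0.41 + 4·0.25·0.3) − 0.29 = 0.215.
Option 2: r to a half-niece or half-nephew = 0.125.
Option 2: Σ r·B − C = (5·0.125·0.269) − 0.46 = -0.291875.
Option 1 has the higher net inclusive-fitness payoff.

Option 1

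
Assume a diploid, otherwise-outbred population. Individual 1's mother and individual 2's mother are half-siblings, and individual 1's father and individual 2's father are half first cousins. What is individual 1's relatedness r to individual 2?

With two independent routes of shared ancestry, r is the sum of the two contributions.
Individual 1 and individual 2 are related in two ways: half first cousins through their mothers (r = 1/16) and half second cousins through their fathers (r = 1/64).
r = 1/16 + 1/64 = 5/64 = 0.078125.

0.078125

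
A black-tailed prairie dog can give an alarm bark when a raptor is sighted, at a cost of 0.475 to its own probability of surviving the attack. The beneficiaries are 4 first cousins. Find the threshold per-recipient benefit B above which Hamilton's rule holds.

r to a first cousin = 1/8 (first cousins share one grandparent pair — two paths of length 4: r = 2·(1/2)^4 = 1/8).
Hamilton's rule with n recipients of equal r: n·r·B > C, so B > C/(n·r) = 0.475/(4·0.125) = 0.95.

0.95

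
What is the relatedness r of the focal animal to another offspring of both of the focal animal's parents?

0.5

Each parent–offspring link contributes a factor of 1/2, and independent paths through distinct common ancestors add.
Full sibs share both parents — two paths of length 2: r = 2·(1/2)^2 = 1/2.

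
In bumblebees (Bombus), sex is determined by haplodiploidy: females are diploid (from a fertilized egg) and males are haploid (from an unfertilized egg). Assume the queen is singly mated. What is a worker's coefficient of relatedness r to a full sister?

Haplodiploid full sisters inherit their father's entire haploid genome identically (contributing 1/2) and on average half of their mother's contribution (1/2 · 1/2 = 1/4); r = 1/2 + 1/4 = 3/4.

0.75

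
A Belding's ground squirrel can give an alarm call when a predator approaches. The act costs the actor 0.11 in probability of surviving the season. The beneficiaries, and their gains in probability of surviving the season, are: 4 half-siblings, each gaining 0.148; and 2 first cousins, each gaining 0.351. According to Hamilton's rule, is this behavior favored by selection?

Yes

Hamilton's rule: the trait is favored when the sum of r·B over every recipient exceeds the actor's cost C.
r to a half-sibling = 1/4 (half-sibs share one parent — one path of length 2: r = (1/2)^2 = 1/4).
r to a first cousin = 1/8 (first cousins share one grandparent pair — two paths of length 4: r = 2·(1/2)^4 = 1/8).
Summing one r·B term per recipient: 4·0.25·0.148 + 2·0.125·0.351 = 0.23575.
0.23575 > 0.11: the indirect benefit exceeds the cost.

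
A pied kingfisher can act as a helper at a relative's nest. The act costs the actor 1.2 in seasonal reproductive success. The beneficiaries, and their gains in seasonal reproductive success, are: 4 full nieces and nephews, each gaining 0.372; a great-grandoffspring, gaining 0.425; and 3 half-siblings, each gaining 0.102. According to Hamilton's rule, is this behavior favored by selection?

No

Hamilton's rule: the trait is favored when the sum of r·B over every recipient exceeds the actor's cost C.
r to a full niece or nephew = 1/4 (full aunt/uncle↔niece/nephew: two paths of length 3 through the shared grandparent pair: r = 2·(1/2)^3 = 1/4).
r to a great-grandoffspring = 0.125 (three parent–offspring links: r = (1/2)^3 = 1/8).
r to a half-sibling = 1/4 (half-sibs share one parent — one path of length 2: r = (1/2)^2 = 1/4).
Summing one r·B term per recipient: 4·0.25·0.372 + 1·0.125·0.425 + 3·0.25·0.102 = 0.501625.
0.501625 < 1.2: the indirect benefit is less than the cost.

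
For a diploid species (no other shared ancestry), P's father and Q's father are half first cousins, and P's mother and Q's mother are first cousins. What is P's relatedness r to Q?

Wright's path rule: contributions from independent ancestry routes add.
P and Q are related in two ways: half second cousins through their fathers (r = 1/64) and second cousins through their mothers (r = 1/32).
r = 1/64 + 1/32 = 3/64 = 0.046875.

0.046875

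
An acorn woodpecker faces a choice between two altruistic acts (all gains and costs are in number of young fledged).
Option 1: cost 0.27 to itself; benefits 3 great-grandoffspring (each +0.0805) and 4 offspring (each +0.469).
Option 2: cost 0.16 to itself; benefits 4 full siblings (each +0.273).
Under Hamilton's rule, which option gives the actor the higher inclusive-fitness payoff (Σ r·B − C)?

Option 1

Option 1: r to a great-grandoffspring = 0.125.
Option 1: r to an offspring = 0.5.
Option 1: Σ r·B − C = (3·0.125·0.0805 + 4·0.5·0.469) − 0.27 = 0.6981875.
Option 2: r to a full sibling = 0.5.
Option 2: Σ r·B − C = (4·0.5·0.273) − 0.16 = 0.386.
Option 1 has the higher net inclusive-fitness payoff.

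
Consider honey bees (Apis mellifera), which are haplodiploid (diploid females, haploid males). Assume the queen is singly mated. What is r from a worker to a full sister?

0.75

Haplodiploid full sisters inherit their father's entire haploid genome identically (contributing 1/2) and on average half of their mother's contribution (1/2 · 1/2 = 1/4); r = 1/2 + 1/4 = 3/4.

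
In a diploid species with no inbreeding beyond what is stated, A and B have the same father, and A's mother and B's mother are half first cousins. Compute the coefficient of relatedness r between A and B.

With two independent routes of shared ancestry, r is the sum of the two contributions.
A and B are related in two ways: half-sibs through their shared father (r = 1/4) and half second cousins through their mothers (r = 1/64).
r = 1/4 + 1/64 = 17/64 = 0.265625.

0.265625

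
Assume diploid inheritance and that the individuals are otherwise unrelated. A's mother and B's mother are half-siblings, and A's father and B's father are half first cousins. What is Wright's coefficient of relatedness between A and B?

Wright's path rule: contributions from independent ancestry routes add.
A and B are related in two ways: half first cousins through their mothers (r = 1/16) and half second cousins through their fathers (r = 1/64).
r = 1/16 + 1/64 = 5/64 = 0.078125.

0.078125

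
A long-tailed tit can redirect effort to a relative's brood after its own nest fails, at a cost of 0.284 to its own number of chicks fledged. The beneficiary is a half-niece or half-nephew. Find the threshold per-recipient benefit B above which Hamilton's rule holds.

2.272

r to a half-niece or half-nephew = 0.125 (half-aunt/uncle↔niece/nephew: one path of length 3: r = (1/2)^3 = 1/8).
Hamilton's rule with n recipients of equal r: n·r·B > C, so B > C/(n·r) = 0.284/(1·0.125) = 2.272.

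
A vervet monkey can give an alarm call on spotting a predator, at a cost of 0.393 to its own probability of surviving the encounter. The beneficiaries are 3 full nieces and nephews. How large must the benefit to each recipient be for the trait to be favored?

r to a full niece or nephew = 0.25 (full aunt/uncle↔niece/nephew: two paths of length 3 through the shared grandparent pair: r = 2·(1/2)^3 = 1/4).
Hamilton's rule with n recipients of equal r: n·r·B > C, so B > C/(n·r) = 0.393/(3·0.25) = 0.524.

0.524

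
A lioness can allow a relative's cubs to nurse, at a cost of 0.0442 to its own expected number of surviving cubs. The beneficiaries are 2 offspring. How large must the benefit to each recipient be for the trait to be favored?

0.0442

r to an offspring = 0.5 (one parent–offspring link: r = (1/2)^1 = 1/2).
Hamilton's rule with n recipients of equal r: n·r·B > C, so B > C/(n·r) = 0.0442/(2·0.5) = 0.0442.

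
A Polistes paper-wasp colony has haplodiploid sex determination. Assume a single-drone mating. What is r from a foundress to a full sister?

0.75

Haplodiploid full sisters inherit their father's entire haploid genome identically (contributing 1/2) and on average half of their mother's contribution (1/2 · 1/2 = 1/4); r = 1/2 + 1/4 = 3/4.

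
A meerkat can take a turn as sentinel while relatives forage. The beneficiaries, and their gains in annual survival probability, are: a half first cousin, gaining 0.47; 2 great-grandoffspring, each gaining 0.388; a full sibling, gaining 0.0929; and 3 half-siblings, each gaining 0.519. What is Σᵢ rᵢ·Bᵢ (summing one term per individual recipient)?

0.562075

r to a half first cousin = 0.0625 (half first cousins share one grandparent — one path of length 4: r = (1/2)^4 = 1/16).
r to a great-grandoffspring = 0.125 (three parent–offspring links: r = (1/2)^3 = 1/8).
r to a full sibling = 0.5 (full sibs share both parents — two paths of length 2: r = 2·(1/2)^2 = 1/2).
r to a half-sibling = 1/4 (half-sibs share one parent — one path of length 2: r = (1/2)^2 = 1/4).
Summing one r·B term per recipient: 1·0.0625·0.47 + 2·0.125·0.388 + 1·0.5·0.0929 + 3·0.25·0.519 = 0.562075.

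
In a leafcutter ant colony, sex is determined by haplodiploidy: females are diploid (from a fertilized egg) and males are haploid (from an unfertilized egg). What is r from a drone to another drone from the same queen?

0.5

Haploid brothers each carry a random half of the queen's diploid genome, so on average they share half: r = 1/2.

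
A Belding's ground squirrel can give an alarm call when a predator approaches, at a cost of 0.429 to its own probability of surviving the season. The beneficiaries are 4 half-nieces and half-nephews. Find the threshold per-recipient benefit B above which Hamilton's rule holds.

r to a half-niece or half-nephew = 0.125 (half-aunt/uncle↔niece/nephew: one path of length 3: r = (1/2)^3 = 1/8).
Hamilton's rule with n recipients of equal r: n·r·B > C, so B > C/(n·r) = 0.429/(4·0.125) = 0.858.

0.858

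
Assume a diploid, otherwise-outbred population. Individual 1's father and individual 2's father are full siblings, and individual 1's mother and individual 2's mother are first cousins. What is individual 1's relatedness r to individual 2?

Wright's path rule: contributions from independent ancestry routes add.
Individual 1 and individual 2 are related in two ways: first cousins through their fathers (r = 1/8) and second cousins through their mothers (r = 1/32).
r = 1/8 + 1/32 = 0.15625.

0.15625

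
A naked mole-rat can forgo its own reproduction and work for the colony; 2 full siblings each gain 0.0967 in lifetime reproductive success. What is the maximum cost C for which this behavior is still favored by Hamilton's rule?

r to a full sibling = 0.5 (full sibs share both parents — two paths of length 2: r = 2·(1/2)^2 = 1/2).
Hamilton's rule: n·r·B > C, so the trait is favored while C < n·r·B = 2·0.5·0.0967 = 0.0967.

0.0967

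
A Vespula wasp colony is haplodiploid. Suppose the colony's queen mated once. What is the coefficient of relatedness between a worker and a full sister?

Haplodiploid full sisters inherit their father's entire haploid genome identically (contributing 1/2) and on average half of their mother's contribution (1/2 · 1/2 = 1/4); r = 1/2 + 1/4 = 3/4.

0.75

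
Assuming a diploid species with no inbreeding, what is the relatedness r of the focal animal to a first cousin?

First cousins share one grandparent pair — two paths of length 4: r = 2·(1/2)^4 = 1/8.

0.125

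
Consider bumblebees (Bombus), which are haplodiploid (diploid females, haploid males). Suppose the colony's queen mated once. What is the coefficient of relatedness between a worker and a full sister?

0.75

Haplodiploid full sisters inherit their father's entire haploid genome identically (contributing 1/2) and on average half of their mother's contribution (1/2 · 1/2 = 1/4); r = 1/2 + 1/4 = 3/4.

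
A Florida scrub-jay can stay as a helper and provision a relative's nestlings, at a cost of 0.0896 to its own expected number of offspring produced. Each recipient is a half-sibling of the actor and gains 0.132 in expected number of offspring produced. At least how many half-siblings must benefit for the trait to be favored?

3

r to a half-sibling = 0.25 (half-sibs share one parent — one path of length 2: r = (1/2)^2 = 1/4).
Hamilton's rule: n·r·B > C  ⇒  n > C/(r·B) = 0.0896/(0.25·0.132) = 2.715.
The smallest integer exceeding 2.715 is 3.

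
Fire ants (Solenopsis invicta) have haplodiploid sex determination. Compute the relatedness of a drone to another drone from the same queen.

Haploid brothers each carry a random half of the queen's diploid genome, so on average they share half: r = 1/2.

0.5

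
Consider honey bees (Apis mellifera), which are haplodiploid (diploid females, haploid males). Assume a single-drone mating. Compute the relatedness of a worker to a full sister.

0.75

Haplodiploid full sisters inherit their father's entire haploid genome identically (contributing 1/2) and on average half of their mother's contribution (1/2 · 1/2 = 1/4); r = 1/2 + 1/4 = 3/4.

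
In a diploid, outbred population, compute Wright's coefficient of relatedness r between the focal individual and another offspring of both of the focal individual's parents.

0.5

Each parent–offspring link contributes a factor of 1/2, and independent paths through distinct common ancestors add.
Full sibs share both parents — two paths of length 2: r = 2·(1/2)^2 = 1/2.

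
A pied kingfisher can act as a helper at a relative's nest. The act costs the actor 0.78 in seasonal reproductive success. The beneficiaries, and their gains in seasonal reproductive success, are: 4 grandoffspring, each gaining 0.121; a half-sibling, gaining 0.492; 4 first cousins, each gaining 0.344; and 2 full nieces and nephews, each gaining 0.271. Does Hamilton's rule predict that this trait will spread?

No

Hamilton's rule: the trait is favored when the sum of r·B over every recipient exceeds the actor's cost C.
r to a grandoffspring = 1/4 (two parent–offspring links: r = (1/2)^2 = 1/4).
r to a half-sibling = 1/4 (half-sibs share one parent — one path of length 2: r = (1/2)^2 = 1/4).
r to a first cousin = 1/8 (first cousins share one grandparent pair — two paths of length 4: r = 2·(1/2)^4 = 1/8).
r to a full niece or nephew = 0.25 (full aunt/uncle↔niece/nephew: two paths of length 3 through the shared grandparent pair: r = 2·(1/2)^3 = 1/4).
Summing one r·B term per recipient: 4·0.25·0.121 + 1·0.25·0.492 + 4·0.125·0.344 + 2·0.25·0.271 = 0.5515.
0.5515 < 0.78: the indirect benefit is less than the cost.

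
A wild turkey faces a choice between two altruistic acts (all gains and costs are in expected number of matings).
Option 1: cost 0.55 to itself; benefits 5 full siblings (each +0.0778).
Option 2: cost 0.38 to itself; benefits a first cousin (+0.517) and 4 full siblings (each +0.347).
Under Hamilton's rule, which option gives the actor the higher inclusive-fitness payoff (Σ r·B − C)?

Option 2

Option 1: r to a full sibling = 0.5.
Option 1: Σ r·B − C = (5·0.5·0.0778) − 0.55 = -0.3555.
Option 2: r to a first cousin = 0.125.
Option 2: r to a full sibling = 0.5.
Option 2: Σ r·B − C = (1·0.125·0.517 + 4·0.5·0.347) − 0.38 = 0.378625.
Option 2 has the higher net inclusive-fitness payoff.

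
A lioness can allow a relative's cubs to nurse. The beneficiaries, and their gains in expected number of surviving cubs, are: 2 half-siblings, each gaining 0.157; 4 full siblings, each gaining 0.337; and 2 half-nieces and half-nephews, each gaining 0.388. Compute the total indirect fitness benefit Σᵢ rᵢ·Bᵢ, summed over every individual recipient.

0.8495

r to a half-sibling = 1/4 (half-sibs share one parent — one path of length 2: r = (1/2)^2 = 1/4).
r to a full sibling = 0.5 (full sibs share both parents — two paths of length 2: r = 2·(1/2)^2 = 1/2).
r to a half-niece or half-nephew = 0.125 (half-aunt/uncle↔niece/nephew: one path of length 3: r = (1/2)^3 = 1/8).
Summing one r·B term per recipient: 2·0.25·0.157 + 4·0.5·0.337 + 2·0.125·0.388 = 0.8495.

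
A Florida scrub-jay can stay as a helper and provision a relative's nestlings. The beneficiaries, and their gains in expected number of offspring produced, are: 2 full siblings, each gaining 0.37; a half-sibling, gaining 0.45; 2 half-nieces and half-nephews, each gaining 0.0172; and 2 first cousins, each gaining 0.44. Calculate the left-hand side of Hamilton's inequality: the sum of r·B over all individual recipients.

r to a full sibling = 0.5 (full sibs share both parents — two paths of length 2: r = 2·(1/2)^2 = 1/2).
r to a half-sibling = 0.25 (half-sibs share one parent — one path of length 2: r = (1/2)^2 = 1/4).
r to a half-niece or half-nephew = 1/8 (half-aunt/uncle↔niece/nephew: one path of length 3: r = (1/2)^3 = 1/8).
r to a first cousin = 0.125 (first cousins share one grandparent pair — two paths of length 4: r = 2·(1/2)^4 = 1/8).
Summing one r·B term per recipient: 2·0.5·0.37 + 1·0.25·0.45 + 2·0.125·0.0172 + 2·0.125·0.44 = 0.5968.

0.5968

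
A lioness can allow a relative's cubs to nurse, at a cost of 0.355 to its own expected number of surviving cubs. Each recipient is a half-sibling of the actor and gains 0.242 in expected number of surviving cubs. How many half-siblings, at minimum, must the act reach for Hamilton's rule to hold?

6

r to a half-sibling = 1/4 (half-sibs share one parent — one path of length 2: r = (1/2)^2 = 1/4).
Hamilton's rule: n·r·B > C  ⇒  n > C/(r·B) = 0.355/(0.25·0.242) = 5.868.
The smallest integer exceeding 5.868 is 6.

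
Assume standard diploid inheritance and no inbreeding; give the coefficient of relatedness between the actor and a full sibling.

0.5

Each parent–offspring link contributes a factor of 1/2, and independent paths through distinct common ancestors add.
Full sibs share both parents — two paths of length 2: r = 2·(1/2)^2 = 1/2.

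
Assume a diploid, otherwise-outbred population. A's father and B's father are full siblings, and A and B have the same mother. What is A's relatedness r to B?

0.375

Relatedness sums over independent paths through distinct common ancestors.
A and B are related in two ways: first cousins through their fathers (r = 1/8) and half-sibs through their shared mother (r = 1/4).
r = 1/8 + 1/4 = 3/8 = 0.375.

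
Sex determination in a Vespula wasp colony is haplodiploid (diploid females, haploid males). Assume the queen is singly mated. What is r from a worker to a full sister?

0.75

Haplodiploid full sisters inherit their father's entire haploid genome identically (contributing 1/2) and on average half of their mother's contribution (1/2 · 1/2 = 1/4); r = 1/2 + 1/4 = 3/4.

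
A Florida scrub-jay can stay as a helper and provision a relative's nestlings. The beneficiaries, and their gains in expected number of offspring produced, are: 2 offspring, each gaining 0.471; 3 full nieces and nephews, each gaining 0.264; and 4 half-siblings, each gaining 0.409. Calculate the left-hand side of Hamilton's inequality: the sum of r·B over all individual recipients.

r to an offspring = 1/2 (one parent–offspring link: r = (1/2)^1 = 1/2).
r to a full niece or nephew = 0.25 (full aunt/uncle↔niece/nephew: two paths of length 3 through the shared grandparent pair: r = 2·(1/2)^3 = 1/4).
r to a half-sibling = 0.25 (half-sibs share one parent — one path of length 2: r = (1/2)^2 = 1/4).
Summing one r·B term per recipient: 2·0.5·0.471 + 3·0.25·0.264 + 4·0.25·0.409 = 1.078.

1.078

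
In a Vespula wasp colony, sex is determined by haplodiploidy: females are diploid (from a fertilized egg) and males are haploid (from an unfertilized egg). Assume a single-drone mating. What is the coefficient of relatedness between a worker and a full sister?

0.75

Haplodiploid full sisters inherit their father's entire haploid genome identically (contributing 1/2) and on average half of their mother's contribution (1/2 · 1/2 = 1/4); r = 1/2 + 1/4 = 3/4.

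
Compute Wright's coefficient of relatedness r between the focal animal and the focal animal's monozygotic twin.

1

Each parent–offspring link contributes a factor of 1/2, and independent paths through distinct common ancestors add.
Monozygotic twins share every allele identical by descent: r = 1.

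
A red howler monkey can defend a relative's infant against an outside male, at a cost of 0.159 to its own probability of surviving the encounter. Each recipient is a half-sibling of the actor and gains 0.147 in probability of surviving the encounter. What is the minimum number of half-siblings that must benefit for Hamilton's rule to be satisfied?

r to a half-sibling = 1/4 (half-sibs share one parent — one path of length 2: r = (1/2)^2 = 1/4).
Hamilton's rule: n·r·B > C  ⇒  n > C/(r·B) = 0.159/(0.25·0.147) = 4.327.
The smallest integer exceeding 4.327 is 5.

5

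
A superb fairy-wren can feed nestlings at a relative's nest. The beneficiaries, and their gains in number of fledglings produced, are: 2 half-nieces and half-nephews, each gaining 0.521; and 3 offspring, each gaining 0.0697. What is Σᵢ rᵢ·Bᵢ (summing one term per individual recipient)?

r to a half-niece or half-nephew = 1/8 (half-aunt/uncle↔niece/nephew: one path of length 3: r = (1/2)^3 = 1/8).
r to an offspring = 1/2 (one parent–offspring link: r = (1/2)^1 = 1/2).
Summing one r·B term per recipient: 2·0.125·0.521 + 3·0.5·0.0697 = 0.2348.

0.2348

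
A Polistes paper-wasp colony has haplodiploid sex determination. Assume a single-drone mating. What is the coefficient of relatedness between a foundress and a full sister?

0.75

Haplodiploid full sisters inherit their father's entire haploid genome identically (contributing 1/2) and on average half of their mother's contribution (1/2 · 1/2 = 1/4); r = 1/2 + 1/4 = 3/4.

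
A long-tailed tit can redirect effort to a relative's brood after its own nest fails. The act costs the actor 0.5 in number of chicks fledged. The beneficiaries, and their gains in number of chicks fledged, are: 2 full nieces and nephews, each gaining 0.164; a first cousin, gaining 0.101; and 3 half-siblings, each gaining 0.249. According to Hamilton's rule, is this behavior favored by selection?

No

Hamilton's rule: the trait is favored when the sum of r·B over every recipient exceeds the actor's cost C.
r to a full niece or nephew = 0.25 (full aunt/uncle↔niece/nephew: two paths of length 3 through the shared grandparent pair: r = 2·(1/2)^3 = 1/4).
r to a first cousin = 0.125 (first cousins share one grandparent pair — two paths of length 4: r = 2·(1/2)^4 = 1/8).
r to a half-sibling = 1/4 (half-sibs share one parent — one path of length 2: r = (1/2)^2 = 1/4).
Summing one r·B term per recipient: 2·0.25·0.164 + 1·0.125·0.101 + 3·0.25·0.249 = 0.281375.
0.281375 < 0.5: the indirect benefit is less than the cost.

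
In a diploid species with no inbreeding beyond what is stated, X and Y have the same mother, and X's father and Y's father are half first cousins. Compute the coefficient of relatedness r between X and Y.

0.265625

Independent pedigree routes through distinct common ancestors add.
X and Y are related in two ways: half-sibs through their shared mother (r = 1/4) and half second cousins through their fathers (r = 1/64).
r = 1/4 + 1/64 = 17/64 = 0.265625.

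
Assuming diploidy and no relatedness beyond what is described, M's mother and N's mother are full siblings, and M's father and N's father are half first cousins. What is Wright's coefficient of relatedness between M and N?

0.140625

Relatedness sums over independent paths through distinct common ancestors.
M and N are related in two ways: first cousins through their mothers (r = 1/8) and half second cousins through their fathers (r = 1/64).
r = 1/8 + 1/64 = 9/64 = 0.140625.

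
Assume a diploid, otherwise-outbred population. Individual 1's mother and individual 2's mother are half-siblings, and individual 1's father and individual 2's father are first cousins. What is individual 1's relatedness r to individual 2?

0.09375

With two independent routes of shared ancestry, r is the sum of the two contributions.
Individual 1 and individual 2 are related in two ways: half first cousins through their mothers (r = 1/16) and second cousins through their fathers (r = 1/32).
r = 1/16 + 1/32 = 0.09375.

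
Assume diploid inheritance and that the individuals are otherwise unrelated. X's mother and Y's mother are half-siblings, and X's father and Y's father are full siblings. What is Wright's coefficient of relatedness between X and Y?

0.1875

With two independent routes of shared ancestry, r is the sum of the two contributions.
X and Y are related in two ways: half first cousins through their mothers (r = 1/16) and first cousins through their fathers (r = 1/8).
r = 1/16 + 1/8 = 3/16 = 0.1875.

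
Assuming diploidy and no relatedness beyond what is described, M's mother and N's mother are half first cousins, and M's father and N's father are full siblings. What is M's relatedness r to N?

With two independent routes of shared ancestry, r is the sum of the two contributions.
M and N are related in two ways: half second cousins through their mothers (r = 1/64) and first cousins through their fathers (r = 1/8).
r = 1/64 + 1/8 = 0.140625.

0.140625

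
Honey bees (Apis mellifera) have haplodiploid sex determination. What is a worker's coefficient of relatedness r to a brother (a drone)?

Her haploid brother carries none of their father's genes and a random half of their mother's genome; that half matches the maternal half of her own genome with probability 1/2: r = 1/2 · 1/2 = 1/4.

0.25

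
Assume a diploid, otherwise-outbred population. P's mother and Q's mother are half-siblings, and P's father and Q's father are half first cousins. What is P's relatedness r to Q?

Wright's path rule: contributions from independent ancestry routes add.
P and Q are related in two ways: half first cousins through their mothers (r = 1/16) and half second cousins through their fathers (r = 1/64).
r = 1/16 + 1/64 = 0.078125.

0.078125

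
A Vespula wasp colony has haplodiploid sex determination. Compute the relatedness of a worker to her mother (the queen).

One meiotic link between diploid queen and diploid daughter: r = 1/2.

0.5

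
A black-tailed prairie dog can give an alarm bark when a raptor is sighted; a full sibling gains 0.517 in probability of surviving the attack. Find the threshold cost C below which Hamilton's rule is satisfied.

r to a full sibling = 1/2 (full sibs share both parents — two paths of length 2: r = 2·(1/2)^2 = 1/2).
Hamilton's rule: n·r·B > C, so the trait is favored while C < n·r·B = 1·0.5·0.517 = 0.2585.

0.2585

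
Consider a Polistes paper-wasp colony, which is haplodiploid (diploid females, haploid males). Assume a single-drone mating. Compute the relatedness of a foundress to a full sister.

0.75

Haplodiploid full sisters inherit their father's entire haploid genome identically (contributing 1/2) and on average half of their mother's contribution (1/2 · 1/2 = 1/4); r = 1/2 + 1/4 = 3/4.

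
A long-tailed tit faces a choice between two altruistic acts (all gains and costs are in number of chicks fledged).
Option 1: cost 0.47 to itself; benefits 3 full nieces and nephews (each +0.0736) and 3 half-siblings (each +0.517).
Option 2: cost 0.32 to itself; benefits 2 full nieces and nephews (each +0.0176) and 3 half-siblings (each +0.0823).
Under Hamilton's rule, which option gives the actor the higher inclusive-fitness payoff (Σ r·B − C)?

Option 1

Option 1: r to a full niece or nephew = 0.25.
Option 1: r to a half-sibling = 0.25.
Option 1: Σ r·B − C = (3·0.25·0.0736 + 3·0.25·0.517) − 0.47 = -0.02705.
Option 2: r to a full niece or nephew = 0.25.
Option 2: r to a half-sibling = 0.25.
Option 2: Σ r·B − C = (2·0.25·0.0176 + 3·0.25·0.0823) − 0.32 = -0.249475.
Option 1 has the higher net inclusive-fitness payoff.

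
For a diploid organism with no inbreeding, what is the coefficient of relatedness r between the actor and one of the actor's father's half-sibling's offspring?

0.0625

Each parent–offspring link contributes a factor of 1/2, and independent paths through distinct common ancestors add.
Half first cousins share one grandparent — one path of length 4: r = (1/2)^4 = 1/16.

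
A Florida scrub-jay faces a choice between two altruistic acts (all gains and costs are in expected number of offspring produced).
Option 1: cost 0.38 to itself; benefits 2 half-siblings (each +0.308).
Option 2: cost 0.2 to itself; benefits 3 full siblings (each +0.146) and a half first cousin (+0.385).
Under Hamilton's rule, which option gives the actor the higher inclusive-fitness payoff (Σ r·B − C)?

Option 1: r to a half-sibling = 0.25.
Option 1: Σ r·B − C = (2·0.25·0.308) − 0.38 = -0.226.
Option 2: r to a full sibling = 0.5.
Option 2: r to a half first cousin = 0.0625.
Option 2: Σ r·B − C = (3·0.5·0.146 + 1·0.0625·0.385) − 0.2 = 0.0430625.
Option 2 has the higher net inclusive-fitness payoff.

Option 2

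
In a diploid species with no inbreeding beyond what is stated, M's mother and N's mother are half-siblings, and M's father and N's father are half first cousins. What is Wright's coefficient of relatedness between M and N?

0.078125

With two independent routes of shared ancestry, r is the sum of the two contributions.
M and N are related in two ways: half first cousins through their mothers (r = 1/16) and half second cousins through their fathers (r = 1/64).
r = 1/16 + 1/64 = 0.078125.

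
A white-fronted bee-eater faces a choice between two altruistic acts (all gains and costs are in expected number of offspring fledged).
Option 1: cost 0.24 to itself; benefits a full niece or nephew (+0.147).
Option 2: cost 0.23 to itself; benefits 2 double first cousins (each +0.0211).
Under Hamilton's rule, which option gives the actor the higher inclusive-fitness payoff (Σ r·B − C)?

Option 1: r to a full niece or nephew = 0.25.
Option 1: Σ r·B − C = (1·0.25·0.147) − 0.24 = -0.20325.
Option 2: r to a double first cousin = 0.25.
Option 2: Σ r·B − C = (2·0.25·0.0211) − 0.23 = -0.21945.
Option 1 has the higher net inclusive-fitness payoff.

Option 1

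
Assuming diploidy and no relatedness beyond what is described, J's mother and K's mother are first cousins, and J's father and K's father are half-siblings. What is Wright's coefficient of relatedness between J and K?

Wright's path rule: contributions from independent ancestry routes add.
J and K are related in two ways: second cousins through their mothers (r = 1/32) and half first cousins through their fathers (r = 1/16).
r = 1/32 + 1/16 = 0.09375.

0.09375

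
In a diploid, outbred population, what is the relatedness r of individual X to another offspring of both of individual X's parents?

0.5

Each parent–offspring link contributes a factor of 1/2, and independent paths through distinct common ancestors add.
Full sibs share both parents — two paths of length 2: r = 2·(1/2)^2 = 1/2.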